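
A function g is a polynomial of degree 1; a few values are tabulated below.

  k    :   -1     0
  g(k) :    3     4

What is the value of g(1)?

5

Write g(k) = ak + b; the 2 given values yield a linear system in the 2 coefficients.
Solving, g(k) = k + 4.
Then g(1) = 5.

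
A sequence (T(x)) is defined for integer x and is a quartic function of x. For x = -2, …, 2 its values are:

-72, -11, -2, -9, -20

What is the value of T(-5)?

-1287

Write T(x) = ax^4 + bx³ + cx² + dx + e; the 5 given values yield a linear system in the 5 coefficients.
Solving, T(x) = -x^4 + 4x³ - 7x² - 3x - 2.
Then T(-5) = -1287.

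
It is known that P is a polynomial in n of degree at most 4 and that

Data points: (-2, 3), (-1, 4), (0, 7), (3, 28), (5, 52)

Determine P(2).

19

Write P(n) = an^4 + bn³ + cn² + dn + e; the 5 given values yield a linear system in the 5 coefficients.
Solving, the top 2 coefficients vanish, and P(n) = n² + 4n + 7.
Then P(2) = 19.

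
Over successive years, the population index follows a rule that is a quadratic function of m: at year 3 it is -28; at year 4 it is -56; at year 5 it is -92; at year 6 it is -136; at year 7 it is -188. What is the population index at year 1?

4

Write the value at m as T(m).
First differences: -28, -36, -44, -52. Second differences: -8, -8, -8.
Level-2 differences are constant, so T has degree 2.
Fitting a degree-2 polynomial gives T(m) = -4m² + 8.
Then T(1) = 4.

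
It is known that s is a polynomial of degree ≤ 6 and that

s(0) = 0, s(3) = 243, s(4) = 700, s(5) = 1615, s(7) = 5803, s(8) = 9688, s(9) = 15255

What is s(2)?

Write s(n) = an^6 + bn^5 + cn^4 + dn³ + en² + pn + q; the 7 given values yield a linear system in the 7 coefficients.
Solving, the top 2 coefficients vanish, and s(n) = 2n^4 + 3n³ - n² + 3n.
Then s(2) = 58.

58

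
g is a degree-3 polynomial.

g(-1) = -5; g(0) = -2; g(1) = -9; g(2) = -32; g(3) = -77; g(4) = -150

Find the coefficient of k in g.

Write g(k) = ak³ + bk² + ck + d; the 6 given values yield a linear system in the 4 coefficients.
Solving, g(k) = -k³ - 5k² - k - 2.
The coefficient of k is -1.

-1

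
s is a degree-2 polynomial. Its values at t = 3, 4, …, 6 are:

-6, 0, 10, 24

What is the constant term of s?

0

First differences: 6, 10, 14. Second differences: 4, 4.
Level-2 differences are constant, so s has degree 2.
Fitting a degree-2 polynomial gives s(t) = 2t² - 8t.
The constant term is s(0) = 0.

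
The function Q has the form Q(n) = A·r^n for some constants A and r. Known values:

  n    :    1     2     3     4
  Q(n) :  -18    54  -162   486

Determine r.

Consecutive ratio: 54/(-18) = -3, and -162/54 = -3, so r = -3.
Then A·(-3)^1 = -18 gives A = 6, and Q(n) = 6·(-3)^n.

-3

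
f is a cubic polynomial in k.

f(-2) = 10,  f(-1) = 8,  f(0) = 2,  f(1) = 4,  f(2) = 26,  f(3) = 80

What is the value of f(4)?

178

First differences: -2, -6, 2, 22, 54. Second differences: -4, 8, 20, 32. Third differences: 12, 12, 12.
Level-3 differences are constant, so f has degree 3.
Extending the table by one column gives the next first difference 98, so f(4) = 80 + 98 = 178.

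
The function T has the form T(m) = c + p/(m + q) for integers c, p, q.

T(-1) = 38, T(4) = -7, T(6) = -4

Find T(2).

-16

(T(m) − c)(m + q) = p for each data point; the three points give a linear system in c and q, then p follows.
Solving: c = 2, q = 0, p = -36, so T(m) = 2 − 36/(m + 0).
Then T(2) = 2 − 36/2 = -16.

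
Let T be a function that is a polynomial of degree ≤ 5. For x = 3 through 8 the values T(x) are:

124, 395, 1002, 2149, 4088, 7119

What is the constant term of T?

Write T(x) = ax^5 + bx^4 + cx³ + dx² + ex + p; the 6 given values yield a linear system in the 6 coefficients.
Solving, the leading coefficient vanishes, and T(x) = 2x^4 - 2x³ - 2x² + 9x + 7.
The constant term is T(0) = 7.

7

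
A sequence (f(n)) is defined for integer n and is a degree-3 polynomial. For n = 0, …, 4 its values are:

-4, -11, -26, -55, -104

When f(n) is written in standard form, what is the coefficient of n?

Write f(n) = an³ + bn² + cn + d; the 5 given values yield a linear system in the 4 coefficients.
Solving, f(n) = -n³ - n² - 5n - 4.
The coefficient of n is -5.

-5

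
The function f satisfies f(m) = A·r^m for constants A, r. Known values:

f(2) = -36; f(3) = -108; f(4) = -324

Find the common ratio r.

Consecutive ratio: -108/(-36) = 3, and -324/(-108) = 3, so r = 3.
Then A·3^2 = -36 gives A = -4, and f(m) = -4·3^m.

3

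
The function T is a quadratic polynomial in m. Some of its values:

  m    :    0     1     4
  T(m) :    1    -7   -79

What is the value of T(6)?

Write T(m) = am² + bm + c; the 3 given values yield a linear system in the 3 coefficients.
Solving, T(m) = -4m² - 4m + 1.
Then T(6) = -167.

-167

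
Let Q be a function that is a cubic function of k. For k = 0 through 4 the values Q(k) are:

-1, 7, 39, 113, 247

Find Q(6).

767

First differences: 8, 32, 74, 134. Second differences: 24, 42, 60. Third differences: 18, 18.
Level-3 differences are constant, so Q has degree 3.
Fitting a degree-3 polynomial gives Q(k) = 3k³ + 3k² + 2k - 1.
Then Q(6) = 767.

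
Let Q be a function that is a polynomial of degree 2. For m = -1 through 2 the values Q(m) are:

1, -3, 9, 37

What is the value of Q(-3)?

First differences: -4, 12, 28. Second differences: 16, 16.
Level-2 differences are constant, so Q has degree 2.
Fitting a degree-2 polynomial gives Q(m) = 8m² + 4m - 3.
Then Q(-3) = 57.

57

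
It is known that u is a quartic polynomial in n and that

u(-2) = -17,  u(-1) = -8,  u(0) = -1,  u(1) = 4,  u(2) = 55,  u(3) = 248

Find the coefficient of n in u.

First differences: 9, 7, 5, 51, 193. Second differences: -2, -2, 46, 142. Third differences: 0, 48, 96. Fourth differences: 48, 48.
Level-4 differences are constant, so u has degree 4.
Fitting a degree-4 polynomial gives u(n) = 2n^4 + 4n³ - 3n² + 2n - 1.
The coefficient of n is 2.

2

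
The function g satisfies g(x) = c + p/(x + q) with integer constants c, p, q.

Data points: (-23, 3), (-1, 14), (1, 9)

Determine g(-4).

-16

(g(x) − c)(x + q) = p for each data point; the three points give a linear system in c and q, then p follows.
Solving: c = 4, q = 3, p = 20, so g(x) = 4 + 20/(x + 3).
Then g(-4) = 4 + 20/(-1) = -16.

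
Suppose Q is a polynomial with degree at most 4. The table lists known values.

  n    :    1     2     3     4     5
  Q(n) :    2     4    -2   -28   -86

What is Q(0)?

4

Write Q(n) = an^4 + bn³ + cn² + dn + e; the 5 given values yield a linear system in the 5 coefficients.
Solving, the leading coefficient vanishes, and Q(n) = -2n³ + 8n² - 8n + 4.
The constant term is Q(0) = 4.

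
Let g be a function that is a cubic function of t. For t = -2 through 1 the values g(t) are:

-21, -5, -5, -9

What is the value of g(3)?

19

Write g(t) = at³ + bt² + ct + d; the 4 given values yield a linear system in the 4 coefficients.
Solving, g(t) = 2t³ - 2t² - 4t - 5.
Then g(3) = 19.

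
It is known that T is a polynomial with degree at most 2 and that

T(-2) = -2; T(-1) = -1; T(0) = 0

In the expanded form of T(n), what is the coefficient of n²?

Write T(n) = an² + bn + c; the 3 given values yield a linear system in the 3 coefficients.
Solving, the leading coefficient vanishes, and T(n) = n.
The coefficient of n² is 0.

0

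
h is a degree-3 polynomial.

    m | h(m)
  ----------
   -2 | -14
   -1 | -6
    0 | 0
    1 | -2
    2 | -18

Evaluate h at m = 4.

-116

First differences: 8, 6, -2, -16. Second differences: -2, -8, -14. Third differences: -6, -6.
Level-3 differences are constant, so h has degree 3.
Fitting a degree-3 polynomial gives h(m) = -m³ - 4m² + 3m.
Then h(4) = -116.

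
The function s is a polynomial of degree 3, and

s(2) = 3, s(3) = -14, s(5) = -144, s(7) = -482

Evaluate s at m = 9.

-1124

Write s(m) = am³ + bm² + cm + d; the 4 given values yield a linear system in the 4 coefficients.
Solving, s(m) = -2m³ + 4m² + m + 1.
Then s(9) = -1124.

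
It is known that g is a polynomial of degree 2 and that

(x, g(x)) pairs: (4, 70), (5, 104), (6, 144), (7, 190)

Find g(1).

4

Write g(x) = ax² + bx + c; the 4 given values yield a linear system in the 3 coefficients.
Solving, g(x) = 3x² + 7x - 6.
Then g(1) = 4.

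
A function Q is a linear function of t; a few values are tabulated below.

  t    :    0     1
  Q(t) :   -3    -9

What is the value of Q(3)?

-21

Write Q(t) = at + b; the 2 given values yield a linear system in the 2 coefficients.
Solving, Q(t) = -6t - 3.
Then Q(3) = -21.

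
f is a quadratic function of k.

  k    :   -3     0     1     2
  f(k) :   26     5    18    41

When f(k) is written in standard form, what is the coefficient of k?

8

Write f(k) = ak² + bk + c; the 4 given values yield a linear system in the 3 coefficients.
Solving, f(k) = 5k² + 8k + 5.
The coefficient of k is 8.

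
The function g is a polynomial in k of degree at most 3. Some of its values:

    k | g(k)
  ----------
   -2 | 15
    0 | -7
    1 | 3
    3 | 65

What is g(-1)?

Write g(k) = ak³ + bk² + ck + d; the 4 given values yield a linear system in the 4 coefficients.
Solving, the leading coefficient vanishes, and g(k) = 7k² + 3k - 7.
Then g(-1) = -3.

-3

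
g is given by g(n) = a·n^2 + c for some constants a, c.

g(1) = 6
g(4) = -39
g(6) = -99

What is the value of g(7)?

From g(1) = 6 and g(4) = -39: 1a + c = 6 and 16a + c = -39.
Subtracting: 15a = -45, so a = -3; then c = 6 − (-3)·1 = 9.
So g(n) = -3n² + 9, and g(7) = -138.

-138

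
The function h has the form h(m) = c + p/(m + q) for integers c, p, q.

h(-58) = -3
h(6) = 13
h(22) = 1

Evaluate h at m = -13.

-6

(h(m) − c)(m + q) = p for each data point; the three points give a linear system in c and q, then p follows.
Solving: c = -2, q = -2, p = 60, so h(m) = -2 + 60/(m − 2).
Then h(-13) = -2 + 60/(-15) = -6.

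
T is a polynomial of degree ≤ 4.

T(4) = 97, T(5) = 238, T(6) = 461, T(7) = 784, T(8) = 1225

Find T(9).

1802

First differences: 141, 223, 323, 441. Second differences: 82, 100, 118. Third differences: 18, 18.
Level-3 differences are constant, so T has degree 3.
Fitting a degree-3 polynomial gives T(x) = 3x³ - 4x² - 6x - 7.
Then T(9) = 1802.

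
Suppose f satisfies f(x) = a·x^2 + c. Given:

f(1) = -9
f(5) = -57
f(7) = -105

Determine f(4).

-39

From f(1) = -9 and f(5) = -57: 1a + c = -9 and 25a + c = -57.
Subtracting: 24a = -48, so a = -2; then c = -9 − (-2)·1 = -7.
So f(x) = -2x² − 7, and f(4) = -39.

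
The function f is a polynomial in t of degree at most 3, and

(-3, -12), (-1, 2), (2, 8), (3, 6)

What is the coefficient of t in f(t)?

3

Write f(t) = at³ + bt² + ct + d; the 4 given values yield a linear system in the 4 coefficients.
Solving, the leading coefficient vanishes, and f(t) = -t² + 3t + 6.
The coefficient of t is 3.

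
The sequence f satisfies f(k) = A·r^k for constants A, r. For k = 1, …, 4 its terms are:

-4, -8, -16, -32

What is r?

Consecutive ratio: -8/(-4) = 2, and -16/(-8) = 2, so r = 2.
Then A·2^1 = -4 gives A = -2, and f(k) = -2·2^k.

2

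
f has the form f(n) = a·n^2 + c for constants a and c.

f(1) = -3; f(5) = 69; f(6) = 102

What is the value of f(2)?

6

From f(1) = -3 and f(5) = 69: 1a + c = -3 and 25a + c = 69.
Subtracting: 24a = 72, so a = 3; then c = -3 − 3·1 = -6.
So f(n) = 3n² − 6, and f(2) = 6.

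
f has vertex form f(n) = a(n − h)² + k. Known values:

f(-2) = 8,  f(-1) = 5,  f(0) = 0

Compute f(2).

-16

First differences -3, -5; second difference -2 = 2a, so a = -1.
Expanding, the n-coefficient is −2ah = 2h; matching it to the data gives h = -3, and then k = 9.
So f(n) = -1(n + 3)² + 9.
f(2) = -1·5² + 9 = -16.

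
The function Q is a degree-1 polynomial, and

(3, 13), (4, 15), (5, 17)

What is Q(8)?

23

First differences: 2, 2.
Level-1 differences are constant, so Q has degree 1.
Fitting a degree-1 polynomial gives Q(n) = 2n + 7.
Then Q(8) = 23.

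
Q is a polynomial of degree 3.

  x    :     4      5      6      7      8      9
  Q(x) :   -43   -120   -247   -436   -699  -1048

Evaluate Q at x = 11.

First differences: -77, -127, -189, -263, -349. Second differences: -50, -62, -74, -86. Third differences: -12, -12, -12.
Level-3 differences are constant, so Q has degree 3.
Fitting a degree-3 polynomial gives Q(x) = -2x³ + 5x² + 5.
Then Q(11) = -2052.

-2052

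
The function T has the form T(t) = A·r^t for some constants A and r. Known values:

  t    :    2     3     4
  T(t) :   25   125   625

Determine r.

Consecutive ratio: 125/25 = 5, and 625/125 = 5, so r = 5.
Then A·5^2 = 25 gives A = 1, and T(t) = 1·5^t.

5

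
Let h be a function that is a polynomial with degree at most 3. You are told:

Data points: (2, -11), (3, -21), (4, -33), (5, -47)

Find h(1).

Write h(t) = at³ + bt² + ct + d; the 4 given values yield a linear system in the 4 coefficients.
Solving, the leading coefficient vanishes, and h(t) = -t² - 5t + 3.
Then h(1) = -3.

-3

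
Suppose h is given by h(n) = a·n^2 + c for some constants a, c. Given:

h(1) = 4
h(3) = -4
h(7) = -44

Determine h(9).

From h(1) = 4 and h(3) = -4: 1a + c = 4 and 9a + c = -4.
Subtracting: 8a = -8, so a = -1; then c = 4 − (-1)·1 = 5.
So h(n) = -1n² + 5, and h(9) = -76.

-76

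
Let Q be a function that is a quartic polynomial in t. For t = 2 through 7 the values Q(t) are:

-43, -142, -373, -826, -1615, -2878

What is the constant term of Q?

-1

First differences: -99, -231, -453, -789, -1263. Second differences: -132, -222, -336, -474. Third differences: -90, -114, -138. Fourth differences: -24, -24.
Level-4 differences are constant, so Q has degree 4.
Fitting a degree-4 polynomial gives Q(t) = -t^4 - t³ - 2t² - 5t - 1.
The constant term is Q(0) = -1.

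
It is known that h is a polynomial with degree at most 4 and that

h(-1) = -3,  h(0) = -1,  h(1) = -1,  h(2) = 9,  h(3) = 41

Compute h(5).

219

First differences: 2, 0, 10, 32. Second differences: -2, 10, 22. Third differences: 12, 12.
Level-3 differences are constant, so h has degree 3.
Fitting a degree-3 polynomial gives h(t) = 2t³ - t² - t - 1.
Then h(5) = 219.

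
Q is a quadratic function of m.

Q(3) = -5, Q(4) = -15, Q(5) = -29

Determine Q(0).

Write Q(m) = am² + bm + c; the 3 given values yield a linear system in the 3 coefficients.
Solving, Q(m) = -2m² + 4m + 1.
Then Q(0) = 1.

1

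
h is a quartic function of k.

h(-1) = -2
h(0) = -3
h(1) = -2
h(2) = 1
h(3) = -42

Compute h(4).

Write h(k) = ak^4 + bk³ + ck² + dk + e; the 5 given values yield a linear system in the 5 coefficients.
Solving, h(k) = -2k^4 + 4k³ + 3k² - 4k - 3.
Then h(4) = -227.

-227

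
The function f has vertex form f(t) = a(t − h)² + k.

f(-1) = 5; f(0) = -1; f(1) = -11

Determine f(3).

First differences -6, -10; second difference -4 = 2a, so a = -2.
Expanding, the t-coefficient is −2ah = 4h; matching it to the data gives h = -2, and then k = 7.
So f(t) = -2(t + 2)² + 7.
f(3) = -2·5² + 7 = -43.

-43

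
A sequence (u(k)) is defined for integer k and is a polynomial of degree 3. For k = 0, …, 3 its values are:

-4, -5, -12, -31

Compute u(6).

Write u(k) = ak³ + bk² + ck + d; the 4 given values yield a linear system in the 4 coefficients.
Solving, u(k) = -k³ - 4.
Then u(6) = -220.

-220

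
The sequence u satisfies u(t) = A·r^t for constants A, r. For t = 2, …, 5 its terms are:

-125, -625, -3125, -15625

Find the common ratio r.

5

Consecutive ratio: -625/(-125) = 5, and -3125/(-625) = 5, so r = 5.
Then A·5^2 = -125 gives A = -5, and u(t) = -5·5^t.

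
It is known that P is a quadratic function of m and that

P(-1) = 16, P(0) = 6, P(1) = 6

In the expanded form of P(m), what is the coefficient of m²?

5

Write P(m) = am² + bm + c; the 3 given values yield a linear system in the 3 coefficients.
Solving, P(m) = 5m² - 5m + 6.
The coefficient of m² is 5.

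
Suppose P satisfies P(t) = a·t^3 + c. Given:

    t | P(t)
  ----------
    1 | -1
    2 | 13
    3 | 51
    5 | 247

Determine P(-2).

-19

From P(1) = -1 and P(2) = 13: 1a + c = -1 and 8a + c = 13.
Subtracting: 7a = 14, so a = 2; then c = -1 − 2·1 = -3.
So P(t) = 2t³ − 3, and P(-2) = -19.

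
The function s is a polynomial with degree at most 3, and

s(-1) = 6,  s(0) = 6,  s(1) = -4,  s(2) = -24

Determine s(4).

First differences: 0, -10, -20. Second differences: -10, -10.
Level-2 differences are constant, so s has degree 2.
Fitting a degree-2 polynomial gives s(m) = -5m² - 5m + 6.
Then s(4) = -94.

-94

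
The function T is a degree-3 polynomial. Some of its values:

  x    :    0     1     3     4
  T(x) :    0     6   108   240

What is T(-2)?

-12

Write T(x) = ax³ + bx² + cx + d; the 4 given values yield a linear system in the 4 coefficients.
Solving, T(x) = 3x³ + 3x².
Then T(-2) = -12.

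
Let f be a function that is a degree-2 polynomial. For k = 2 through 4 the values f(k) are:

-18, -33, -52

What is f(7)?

-133

Write f(k) = ak² + bk + c; the 3 given values yield a linear system in the 3 coefficients.
Solving, f(k) = -2k² - 5k.
Then f(7) = -133.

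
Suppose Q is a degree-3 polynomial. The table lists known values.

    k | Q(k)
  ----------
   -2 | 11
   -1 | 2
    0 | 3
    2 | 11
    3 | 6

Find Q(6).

Write Q(k) = ak³ + bk² + ck + d; the 5 given values yield a linear system in the 4 coefficients.
Solving, Q(k) = -k³ + 2k² + 4k + 3.
Then Q(6) = -117.

-117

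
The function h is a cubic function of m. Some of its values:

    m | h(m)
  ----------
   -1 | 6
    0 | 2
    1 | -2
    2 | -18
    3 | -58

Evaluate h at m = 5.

-258

First differences: -4, -4, -16, -40. Second differences: 0, -12, -24. Third differences: -12, -12.
Level-3 differences are constant, so h has degree 3.
Fitting a degree-3 polynomial gives h(m) = -2m³ - 2m + 2.
Then h(5) = -258.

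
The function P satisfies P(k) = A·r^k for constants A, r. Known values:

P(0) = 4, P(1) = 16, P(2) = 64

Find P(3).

Consecutive ratio: 16/4 = 4, and 64/16 = 4, so r = 4.
Then A·4^0 = 4 gives A = 4, and P(k) = 4·4^k.
P(3) = 4·4^3 = 256.

256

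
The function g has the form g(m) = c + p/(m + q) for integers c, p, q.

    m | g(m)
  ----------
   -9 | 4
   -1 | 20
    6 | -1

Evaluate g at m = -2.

(g(m) − c)(m + q) = p for each data point; the three points give a linear system in c and q, then p follows.
Solving: c = 2, q = 0, p = -18, so g(m) = 2 − 18/(m + 0).
Then g(-2) = 2 − 18/(-2) = 11.

11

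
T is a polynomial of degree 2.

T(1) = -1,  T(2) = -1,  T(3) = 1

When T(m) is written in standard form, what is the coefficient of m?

Write T(m) = am² + bm + c; the 3 given values yield a linear system in the 3 coefficients.
Solving, T(m) = m² - 3m + 1.
The coefficient of m is -3.

-3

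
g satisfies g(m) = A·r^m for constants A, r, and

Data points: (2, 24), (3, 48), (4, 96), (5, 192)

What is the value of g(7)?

768

Consecutive ratio: 48/24 = 2, and 96/48 = 2, so r = 2.
Then A·2^2 = 24 gives A = 6, and g(m) = 6·2^m.
g(7) = 6·2^7 = 768.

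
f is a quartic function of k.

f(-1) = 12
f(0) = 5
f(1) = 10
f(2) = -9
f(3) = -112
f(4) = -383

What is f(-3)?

First differences: -7, 5, -19, -103, -271. Second differences: 12, -24, -84, -168. Third differences: -36, -60, -84. Fourth differences: -24, -24.
Level-4 differences are constant, so f has degree 4.
Fitting a degree-4 polynomial gives f(k) = -k^4 - 4k³ + 7k² + 3k + 5.
Then f(-3) = 86.

86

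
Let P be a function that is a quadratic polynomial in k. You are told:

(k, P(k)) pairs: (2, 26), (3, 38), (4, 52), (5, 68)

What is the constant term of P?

8

Write P(k) = ak² + bk + c; the 4 given values yield a linear system in the 3 coefficients.
Solving, P(k) = k² + 7k + 8.
The constant term is P(0) = 8.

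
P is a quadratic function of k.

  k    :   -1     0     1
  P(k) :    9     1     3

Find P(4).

69

Write P(k) = ak² + bk + c; the 3 given values yield a linear system in the 3 coefficients.
Solving, P(k) = 5k² - 3k + 1.
Then P(4) = 69.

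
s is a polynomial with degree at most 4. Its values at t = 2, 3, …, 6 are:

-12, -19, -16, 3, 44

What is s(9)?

359

First differences: -7, 3, 19, 41. Second differences: 10, 16, 22. Third differences: 6, 6.
Level-3 differences are constant, so s has degree 3.
Fitting a degree-3 polynomial gives s(t) = t³ - 4t² - 6t + 8.
Then s(9) = 359.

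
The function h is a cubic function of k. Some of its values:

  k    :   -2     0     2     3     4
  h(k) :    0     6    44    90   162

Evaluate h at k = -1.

2

Write h(k) = ak³ + bk² + ck + d; the 5 given values yield a linear system in the 4 coefficients.
Solving, h(k) = k³ + 4k² + 7k + 6.
Then h(-1) = 2.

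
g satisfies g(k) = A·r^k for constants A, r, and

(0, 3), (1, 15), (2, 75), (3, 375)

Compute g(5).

Consecutive ratio: 15/3 = 5, and 75/15 = 5, so r = 5.
Then A·5^0 = 3 gives A = 3, and g(k) = 3·5^k.
g(5) = 3·5^5 = 9375.

9375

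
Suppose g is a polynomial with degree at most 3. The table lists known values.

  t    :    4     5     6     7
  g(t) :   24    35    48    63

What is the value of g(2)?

First differences: 11, 13, 15. Second differences: 2, 2.
Level-2 differences are constant, so g has degree 2.
Fitting a degree-2 polynomial gives g(t) = t² + 2t.
Then g(2) = 8.

8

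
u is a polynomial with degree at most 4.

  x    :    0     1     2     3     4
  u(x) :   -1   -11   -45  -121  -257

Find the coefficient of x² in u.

-3

First differences: -10, -34, -76, -136. Second differences: -24, -42, -60. Third differences: -18, -18.
Level-3 differences are constant, so u has degree 3.
Fitting a degree-3 polynomial gives u(x) = -3x³ - 3x² - 4x - 1.
The coefficient of x² is -3.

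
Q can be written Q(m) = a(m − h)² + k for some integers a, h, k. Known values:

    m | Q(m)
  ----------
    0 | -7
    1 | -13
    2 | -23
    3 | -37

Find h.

-1

First differences -6, -10, -14; second difference -4 = 2a, so a = -2.
Expanding, the m-coefficient is −2ah = 4h; matching it to the data gives h = -1, and then k = -5.
So Q(m) = -2(m + 1)² − 5.
Hence h = -1.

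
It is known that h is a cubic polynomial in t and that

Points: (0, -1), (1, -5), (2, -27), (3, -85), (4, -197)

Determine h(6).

First differences: -4, -22, -58, -112. Second differences: -18, -36, -54. Third differences: -18, -18.
Level-3 differences are constant, so h has degree 3.
Fitting a degree-3 polynomial gives h(t) = -3t³ - t - 1.
Then h(6) = -655.

-655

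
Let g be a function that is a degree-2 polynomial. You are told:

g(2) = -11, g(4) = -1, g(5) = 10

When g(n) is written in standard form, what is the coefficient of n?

Write g(n) = an² + bn + c; the 3 given values yield a linear system in the 3 coefficients.
Solving, g(n) = 2n² - 7n - 5.
The coefficient of n is -7.

-7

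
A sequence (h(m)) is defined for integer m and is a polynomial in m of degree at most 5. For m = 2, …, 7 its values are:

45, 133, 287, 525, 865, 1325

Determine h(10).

3605

Write h(m) = am^5 + bm^4 + cm³ + dm² + em + p; the 6 given values yield a linear system in the 6 coefficients.
Solving, the top 2 coefficients vanish, and h(m) = 3m³ + 6m² + m - 5.
Then h(10) = 3605.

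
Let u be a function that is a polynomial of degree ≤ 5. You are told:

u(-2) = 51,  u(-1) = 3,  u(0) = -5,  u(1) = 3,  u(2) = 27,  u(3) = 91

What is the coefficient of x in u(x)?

2

First differences: -48, -8, 8, 24, 64. Second differences: 40, 16, 16, 40. Third differences: -24, 0, 24. Fourth differences: 24, 24.
Level-4 differences are constant, so u has degree 4.
Fitting a degree-4 polynomial gives u(x) = x^4 - 2x³ + 7x² + 2x - 5.
The coefficient of x is 2.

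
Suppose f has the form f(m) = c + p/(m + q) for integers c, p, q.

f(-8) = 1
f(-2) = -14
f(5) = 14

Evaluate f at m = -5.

-2

(f(m) − c)(m + q) = p for each data point; the three points give a linear system in c and q, then p follows.
Solving: c = 6, q = 0, p = 40, so f(m) = 6 + 40/(m + 0).
Then f(-5) = 6 + 40/(-5) = -2.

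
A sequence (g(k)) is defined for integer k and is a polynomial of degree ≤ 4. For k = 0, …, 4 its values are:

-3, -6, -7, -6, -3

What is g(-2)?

9

First differences: -3, -1, 1, 3. Second differences: 2, 2, 2.
Level-2 differences are constant, so g has degree 2.
Fitting a degree-2 polynomial gives g(k) = k² - 4k - 3.
Then g(-2) = 9.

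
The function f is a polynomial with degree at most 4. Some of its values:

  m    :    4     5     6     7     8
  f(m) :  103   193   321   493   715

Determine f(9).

First differences: 90, 128, 172, 222. Second differences: 38, 44, 50. Third differences: 6, 6.
Level-3 differences are constant, so f has degree 3.
Extending the table by one column gives the next first difference 278, so f(9) = 715 + 278 = 993.

993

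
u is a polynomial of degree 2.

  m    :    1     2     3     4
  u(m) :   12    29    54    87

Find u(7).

234

First differences: 17, 25, 33. Second differences: 8, 8.
Level-2 differences are constant, so u has degree 2.
Fitting a degree-2 polynomial gives u(m) = 4m² + 5m + 3.
Then u(7) = 234.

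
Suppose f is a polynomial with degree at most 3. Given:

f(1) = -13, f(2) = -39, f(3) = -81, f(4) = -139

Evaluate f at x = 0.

First differences: -26, -42, -58. Second differences: -16, -16.
Level-2 differences are constant, so f has degree 2.
Fitting a degree-2 polynomial gives f(x) = -8x² - 2x - 3.
Then f(0) = -3.

-3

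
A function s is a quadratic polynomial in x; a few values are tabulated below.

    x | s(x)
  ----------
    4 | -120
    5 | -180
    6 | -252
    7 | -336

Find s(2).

Write s(x) = ax² + bx + c; the 4 given values yield a linear system in the 3 coefficients.
Solving, s(x) = -6x² - 6x.
Then s(2) = -36.

-36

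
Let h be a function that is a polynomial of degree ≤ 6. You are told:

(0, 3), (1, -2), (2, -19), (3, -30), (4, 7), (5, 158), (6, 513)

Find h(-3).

126

First differences: -5, -17, -11, 37, 151, 355. Second differences: -12, 6, 48, 114, 204. Third differences: 18, 42, 66, 90. Fourth differences: 24, 24, 24.
Level-4 differences are constant, so h has degree 4.
Fitting a degree-4 polynomial gives h(t) = t^4 - 3t³ - 4t² + t + 3.
Then h(-3) = 126.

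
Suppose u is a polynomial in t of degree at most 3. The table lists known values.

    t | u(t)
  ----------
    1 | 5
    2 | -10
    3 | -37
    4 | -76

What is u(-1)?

-1

Write u(t) = at³ + bt² + ct + d; the 4 given values yield a linear system in the 4 coefficients.
Solving, the leading coefficient vanishes, and u(t) = -6t² + 3t + 8.
Then u(-1) = -1.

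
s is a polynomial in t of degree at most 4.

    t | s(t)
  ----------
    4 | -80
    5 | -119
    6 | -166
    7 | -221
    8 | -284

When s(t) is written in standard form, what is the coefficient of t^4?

0

Write s(t) = at^4 + bt³ + ct² + dt + e; the 5 given values yield a linear system in the 5 coefficients.
Solving, the top 2 coefficients vanish, and s(t) = -4t² - 3t - 4.
The coefficient of t^4 is 0.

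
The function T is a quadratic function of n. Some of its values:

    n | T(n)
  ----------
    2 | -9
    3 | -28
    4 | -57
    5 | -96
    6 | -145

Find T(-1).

-12

First differences: -19, -29, -39, -49. Second differences: -10, -10, -10.
Level-2 differences are constant, so T has degree 2.
Fitting a degree-2 polynomial gives T(n) = -5n² + 6n - 1.
Then T(-1) = -12.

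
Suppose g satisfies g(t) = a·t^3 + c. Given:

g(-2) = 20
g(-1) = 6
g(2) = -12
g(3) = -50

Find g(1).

From g(-2) = 20 and g(-1) = 6: -8a + c = 20 and -1a + c = 6.
Subtracting: 7a = -14, so a = -2; then c = 20 − (-2)·(-8) = 4.
So g(t) = -2t³ + 4, and g(1) = 2.

2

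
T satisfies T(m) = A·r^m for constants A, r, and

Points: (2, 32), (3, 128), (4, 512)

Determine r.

4

Consecutive ratio: 128/32 = 4, and 512/128 = 4, so r = 4.
Then A·4^2 = 32 gives A = 2, and T(m) = 2·4^m.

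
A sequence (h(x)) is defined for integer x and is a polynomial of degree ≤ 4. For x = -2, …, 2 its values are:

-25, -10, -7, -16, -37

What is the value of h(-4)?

First differences: 15, 3, -9, -21. Second differences: -12, -12, -12.
Level-2 differences are constant, so h has degree 2.
Fitting a degree-2 polynomial gives h(x) = -6x² - 3x - 7.
Then h(-4) = -91.

-91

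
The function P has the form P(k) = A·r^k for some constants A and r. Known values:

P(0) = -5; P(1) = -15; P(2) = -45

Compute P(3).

-135

Consecutive ratio: -15/(-5) = 3, and -45/(-15) = 3, so r = 3.
Then A·3^0 = -5 gives A = -5, and P(k) = -5·3^k.
P(3) = -5·3^3 = -135.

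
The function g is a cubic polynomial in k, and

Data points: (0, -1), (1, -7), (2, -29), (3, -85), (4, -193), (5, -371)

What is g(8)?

-1505

First differences: -6, -22, -56, -108, -178. Second differences: -16, -34, -52, -70. Third differences: -18, -18, -18.
Level-3 differences are constant, so g has degree 3.
Fitting a degree-3 polynomial gives g(k) = -3k³ + k² - 4k - 1.
Then g(8) = -1505.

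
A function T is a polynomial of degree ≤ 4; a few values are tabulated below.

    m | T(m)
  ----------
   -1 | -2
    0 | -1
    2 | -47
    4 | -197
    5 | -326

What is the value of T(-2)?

-11

Write T(m) = am^4 + bm³ + cm² + dm + e; the 5 given values yield a linear system in the 5 coefficients.
Solving, the leading coefficient vanishes, and T(m) = -m³ - 7m² - 5m - 1.
Then T(-2) = -11.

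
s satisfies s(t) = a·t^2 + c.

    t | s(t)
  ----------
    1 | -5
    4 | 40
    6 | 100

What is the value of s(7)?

From s(1) = -5 and s(4) = 40: 1a + c = -5 and 16a + c = 40.
Subtracting: 15a = 45, so a = 3; then c = -5 − 3·1 = -8.
So s(t) = 3t² − 8, and s(7) = 139.

139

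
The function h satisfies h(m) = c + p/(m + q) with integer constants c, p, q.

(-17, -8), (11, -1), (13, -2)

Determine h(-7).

-10

(h(m) − c)(m + q) = p for each data point; the three points give a linear system in c and q, then p follows.
Solving: c = -6, q = -3, p = 40, so h(m) = -6 + 40/(m − 3).
Then h(-7) = -6 + 40/(-10) = -10.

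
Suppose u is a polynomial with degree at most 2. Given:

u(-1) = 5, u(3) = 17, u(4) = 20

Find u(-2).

2

Write u(m) = am² + bm + c; the 3 given values yield a linear system in the 3 coefficients.
Solving, the leading coefficient vanishes, and u(m) = 3m + 8.
Then u(-2) = 2.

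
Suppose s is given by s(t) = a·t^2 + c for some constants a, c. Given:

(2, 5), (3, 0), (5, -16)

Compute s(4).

-7

From s(2) = 5 and s(3) = 0: 4a + c = 5 and 9a + c = 0.
Subtracting: 5a = -5, so a = -1; then c = 5 − (-1)·4 = 9.
So s(t) = -1t² + 9, and s(4) = -7.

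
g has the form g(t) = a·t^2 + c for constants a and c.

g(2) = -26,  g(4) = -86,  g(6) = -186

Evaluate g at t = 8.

-326

From g(2) = -26 and g(4) = -86: 4a + c = -26 and 16a + c = -86.
Subtracting: 12a = -60, so a = -5; then c = -26 − (-5)·4 = -6.
So g(t) = -5t² − 6, and g(8) = -326.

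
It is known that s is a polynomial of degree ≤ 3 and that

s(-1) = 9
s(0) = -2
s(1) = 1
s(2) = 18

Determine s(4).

94

First differences: -11, 3, 17. Second differences: 14, 14.
Level-2 differences are constant, so s has degree 2.
Fitting a degree-2 polynomial gives s(k) = 7k² - 4k - 2.
Then s(4) = 94.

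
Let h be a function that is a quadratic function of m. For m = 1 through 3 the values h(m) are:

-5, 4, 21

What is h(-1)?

Write h(m) = am² + bm + c; the 3 given values yield a linear system in the 3 coefficients.
Solving, h(m) = 4m² - 3m - 6.
Then h(-1) = 1.

1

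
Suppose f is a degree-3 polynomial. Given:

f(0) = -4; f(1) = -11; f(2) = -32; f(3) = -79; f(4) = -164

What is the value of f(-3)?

53

Write f(n) = an³ + bn² + cn + d; the 5 given values yield a linear system in the 4 coefficients.
Solving, f(n) = -2n³ - n² - 4n - 4.
Then f(-3) = 53.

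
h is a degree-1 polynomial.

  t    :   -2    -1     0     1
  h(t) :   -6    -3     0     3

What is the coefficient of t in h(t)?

3

First differences: 3, 3, 3.
Level-1 differences are constant, so h has degree 1.
Fitting a degree-1 polynomial gives h(t) = 3t.
The coefficient of t is 3.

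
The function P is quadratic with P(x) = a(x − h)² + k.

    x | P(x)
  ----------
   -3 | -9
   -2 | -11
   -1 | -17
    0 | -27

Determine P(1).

First differences -2, -6, -10; second difference -4 = 2a, so a = -2.
Expanding, the x-coefficient is −2ah = 4h; matching it to the data gives h = -3, and then k = -9.
So P(x) = -2(x + 3)² − 9.
P(1) = -2·4² − 9 = -41.

-41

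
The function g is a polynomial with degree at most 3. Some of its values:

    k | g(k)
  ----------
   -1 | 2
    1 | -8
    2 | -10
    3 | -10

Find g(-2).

10

Write g(k) = ak³ + bk² + ck + d; the 4 given values yield a linear system in the 4 coefficients.
Solving, the leading coefficient vanishes, and g(k) = k² - 5k - 4.
Then g(-2) = 10.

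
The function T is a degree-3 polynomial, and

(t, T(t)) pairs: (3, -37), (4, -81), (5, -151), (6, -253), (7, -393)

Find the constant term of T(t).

-1

First differences: -44, -70, -102, -140. Second differences: -26, -32, -38. Third differences: -6, -6.
Level-3 differences are constant, so T has degree 3.
Fitting a degree-3 polynomial gives T(t) = -t³ - t² - 1.
The constant term is T(0) = -1.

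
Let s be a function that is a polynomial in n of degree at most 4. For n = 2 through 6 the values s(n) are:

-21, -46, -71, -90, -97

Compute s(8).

First differences: -25, -25, -19, -7. Second differences: 0, 6, 12. Third differences: 6, 6.
Level-3 differences are constant, so s has degree 3.
Fitting a degree-3 polynomial gives s(n) = n³ - 9n² + n + 5.
Then s(8) = -51.

-51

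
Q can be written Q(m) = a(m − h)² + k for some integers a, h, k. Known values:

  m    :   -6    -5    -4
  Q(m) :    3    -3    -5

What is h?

First differences -6, -2; second difference 4 = 2a, so a = 2.
Expanding, the m-coefficient is −2ah = -4h; matching it to the data gives h = -4, and then k = -5.
So Q(m) = 2(m + 4)² − 5.
Hence h = -4.

-4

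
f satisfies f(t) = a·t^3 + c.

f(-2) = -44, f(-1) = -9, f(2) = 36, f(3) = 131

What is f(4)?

316

From f(-2) = -44 and f(-1) = -9: -8a + c = -44 and -1a + c = -9.
Subtracting: 7a = 35, so a = 5; then c = -44 − 5·(-8) = -4.
So f(t) = 5t³ − 4, and f(4) = 316.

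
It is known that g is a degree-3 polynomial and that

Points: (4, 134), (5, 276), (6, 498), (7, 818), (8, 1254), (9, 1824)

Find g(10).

Write g(m) = am³ + bm² + cm + d; the 6 given values yield a linear system in the 4 coefficients.
Solving, g(m) = 3m³ - 5m² + 4m + 6.
Then g(10) = 2546.

2546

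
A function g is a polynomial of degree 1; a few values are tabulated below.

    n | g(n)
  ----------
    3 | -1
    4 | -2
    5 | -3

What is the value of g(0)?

Write g(n) = an + b; the 3 given values yield a linear system in the 2 coefficients.
Solving, g(n) = -n + 2.
Then g(0) = 2.

2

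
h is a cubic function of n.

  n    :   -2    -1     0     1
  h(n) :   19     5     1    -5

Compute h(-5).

241

Write h(n) = an³ + bn² + cn + d; the 4 given values yield a linear system in the 4 coefficients.
Solving, h(n) = -2n³ - n² - 3n + 1.
Then h(-5) = 241.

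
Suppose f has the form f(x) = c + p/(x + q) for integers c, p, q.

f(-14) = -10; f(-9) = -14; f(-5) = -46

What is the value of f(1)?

(f(x) − c)(x + q) = p for each data point; the three points give a linear system in c and q, then p follows.
Solving: c = -6, q = 4, p = 40, so f(x) = -6 + 40/(x + 4).
Then f(1) = -6 + 40/5 = 2.

2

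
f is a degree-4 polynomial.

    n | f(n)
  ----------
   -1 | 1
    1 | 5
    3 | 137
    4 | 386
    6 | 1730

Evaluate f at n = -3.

Write f(n) = an^4 + bn³ + cn² + dn + e; the 5 given values yield a linear system in the 5 coefficients.
Solving, f(n) = n^4 + 2n³ + 2.
Then f(-3) = 29.

29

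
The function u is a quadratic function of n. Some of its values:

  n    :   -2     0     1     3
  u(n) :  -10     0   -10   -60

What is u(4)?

-100

Write u(n) = an² + bn + c; the 4 given values yield a linear system in the 3 coefficients.
Solving, u(n) = -5n² - 5n.
Then u(4) = -100.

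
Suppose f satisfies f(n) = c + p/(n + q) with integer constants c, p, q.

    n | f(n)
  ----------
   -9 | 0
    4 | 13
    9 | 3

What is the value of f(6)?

(f(n) − c)(n + q) = p for each data point; the three points give a linear system in c and q, then p follows.
Solving: c = 1, q = -3, p = 12, so f(n) = 1 + 12/(n − 3).
Then f(6) = 1 + 12/3 = 5.

5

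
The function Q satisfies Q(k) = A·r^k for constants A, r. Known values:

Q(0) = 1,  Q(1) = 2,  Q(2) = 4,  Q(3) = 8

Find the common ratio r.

Consecutive ratio: 2/1 = 2, and 4/2 = 2, so r = 2.
Then A·2^0 = 1 gives A = 1, and Q(k) = 1·2^k.

2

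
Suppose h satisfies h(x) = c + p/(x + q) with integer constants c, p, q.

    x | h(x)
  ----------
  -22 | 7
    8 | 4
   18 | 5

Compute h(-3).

26

(h(x) − c)(x + q) = p for each data point; the three points give a linear system in c and q, then p follows.
Solving: c = 6, q = 2, p = -20, so h(x) = 6 − 20/(x + 2).
Then h(-3) = 6 − 20/(-1) = 26.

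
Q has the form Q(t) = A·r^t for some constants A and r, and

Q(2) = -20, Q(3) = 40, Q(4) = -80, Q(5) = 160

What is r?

Consecutive ratio: 40/(-20) = -2, and -80/40 = -2, so r = -2.
Then A·(-2)^2 = -20 gives A = -5, and Q(t) = -5·(-2)^t.

-2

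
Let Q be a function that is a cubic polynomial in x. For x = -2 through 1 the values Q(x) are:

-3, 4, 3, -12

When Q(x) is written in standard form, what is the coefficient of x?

-7

Write Q(x) = ax³ + bx² + cx + d; the 4 given values yield a linear system in the 4 coefficients.
Solving, Q(x) = -x³ - 7x² - 7x + 3.
The coefficient of x is -7.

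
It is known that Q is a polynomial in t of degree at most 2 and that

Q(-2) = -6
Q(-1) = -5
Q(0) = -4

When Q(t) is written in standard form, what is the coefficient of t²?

First differences: 1, 1.
Level-1 differences are constant, so Q has degree 1.
Fitting a degree-1 polynomial gives Q(t) = t - 4.
The coefficient of t² is 0.

0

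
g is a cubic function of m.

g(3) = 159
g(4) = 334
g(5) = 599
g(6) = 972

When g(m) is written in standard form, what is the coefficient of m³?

3

Write g(m) = am³ + bm² + cm + d; the 4 given values yield a linear system in the 4 coefficients.
Solving, g(m) = 3m³ + 9m² + m - 6.
The coefficient of m³ is 3.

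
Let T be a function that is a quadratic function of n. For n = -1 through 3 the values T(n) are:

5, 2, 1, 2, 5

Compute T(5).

17

Write T(n) = an² + bn + c; the 5 given values yield a linear system in the 3 coefficients.
Solving, T(n) = n² - 2n + 2.
Then T(5) = 17.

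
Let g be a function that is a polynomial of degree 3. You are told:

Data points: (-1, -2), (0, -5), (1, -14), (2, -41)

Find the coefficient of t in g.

Write g(t) = at³ + bt² + ct + d; the 4 given values yield a linear system in the 4 coefficients.
Solving, g(t) = -2t³ - 3t² - 4t - 5.
The coefficient of t is -4.

-4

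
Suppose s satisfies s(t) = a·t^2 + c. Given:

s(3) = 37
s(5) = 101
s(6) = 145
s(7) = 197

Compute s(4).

65

From s(3) = 37 and s(5) = 101: 9a + c = 37 and 25a + c = 101.
Subtracting: 16a = 64, so a = 4; then c = 37 − 4·9 = 1.
So s(t) = 4t² + 1, and s(4) = 65.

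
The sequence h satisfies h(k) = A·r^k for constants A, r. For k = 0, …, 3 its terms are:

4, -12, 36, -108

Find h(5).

Consecutive ratio: -12/4 = -3, and 36/(-12) = -3, so r = -3.
Then A·(-3)^0 = 4 gives A = 4, and h(k) = 4·(-3)^k.
h(5) = 4·(-3)^5 = -972.

-972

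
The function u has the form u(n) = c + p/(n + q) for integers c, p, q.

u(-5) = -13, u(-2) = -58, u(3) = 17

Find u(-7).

-8

(u(n) − c)(n + q) = p for each data point; the three points give a linear system in c and q, then p follows.
Solving: c = 2, q = 1, p = 60, so u(n) = 2 + 60/(n + 1).
Then u(-7) = 2 + 60/(-6) = -8.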